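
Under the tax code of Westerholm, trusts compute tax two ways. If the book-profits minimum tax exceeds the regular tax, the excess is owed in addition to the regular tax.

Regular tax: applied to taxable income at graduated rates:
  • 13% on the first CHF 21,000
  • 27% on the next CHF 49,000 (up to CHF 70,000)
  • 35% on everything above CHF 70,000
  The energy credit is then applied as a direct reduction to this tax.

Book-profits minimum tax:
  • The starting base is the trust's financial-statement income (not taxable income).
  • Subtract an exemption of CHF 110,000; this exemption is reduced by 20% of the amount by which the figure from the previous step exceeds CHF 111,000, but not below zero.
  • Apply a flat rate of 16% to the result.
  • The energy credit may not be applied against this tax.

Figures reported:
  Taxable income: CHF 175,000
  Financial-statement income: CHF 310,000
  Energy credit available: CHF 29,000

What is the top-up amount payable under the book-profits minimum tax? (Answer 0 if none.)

Book-profits minimum tax:
  Base (financial-statement income): CHF 310,000
  Exemption: CHF 110,000 − 20% × (CHF 310,000 − CHF 111,000) = CHF 110,000 − CHF 39,800 = CHF 70,200
  Base: CHF 310,000 − CHF 70,200 = CHF 239,800
  CHF 239,800 × 16% = CHF 38,368

Regular tax:
  CHF 21,000 × 13% = CHF 2,730
  CHF 49,000 × 27% = CHF 13,230
  CHF 105,000 × 35% = CHF 36,750
  → CHF 52,710
  Less energy credit CHF 29,000 → CHF 23,710

Excess of book-profits minimum tax over regular tax: CHF 38,368 − CHF 23,710 = CHF 14,658.

CHF 14,658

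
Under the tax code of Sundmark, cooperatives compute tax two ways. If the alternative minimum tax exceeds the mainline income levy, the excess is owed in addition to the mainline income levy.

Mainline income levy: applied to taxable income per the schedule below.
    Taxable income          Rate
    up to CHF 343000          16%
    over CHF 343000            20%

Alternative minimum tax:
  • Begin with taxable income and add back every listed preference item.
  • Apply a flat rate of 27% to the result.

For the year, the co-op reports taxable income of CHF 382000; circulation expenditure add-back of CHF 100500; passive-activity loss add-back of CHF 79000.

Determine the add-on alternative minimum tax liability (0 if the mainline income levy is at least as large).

CHF 88925

Mainline income levy:
  CHF 343000 × 16% = CHF 54880
  CHF 39000 × 20% = CHF 7800
  → CHF 62680

Alternative minimum tax:
  Adjusted income: CHF 382000 + CHF 100500 + CHF 79000 = CHF 561500
  CHF 561500 × 27% = CHF 151605

Excess of alternative minimum tax over mainline income levy: CHF 151605 − CHF 62680 = CHF 88925.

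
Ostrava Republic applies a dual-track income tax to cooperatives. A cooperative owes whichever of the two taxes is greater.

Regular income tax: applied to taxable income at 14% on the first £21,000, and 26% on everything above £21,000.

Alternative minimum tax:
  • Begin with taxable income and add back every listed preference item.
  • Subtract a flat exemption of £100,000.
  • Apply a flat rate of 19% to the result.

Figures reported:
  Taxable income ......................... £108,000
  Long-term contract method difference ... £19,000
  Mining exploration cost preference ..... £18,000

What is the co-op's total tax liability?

£25,560

Alternative minimum tax:
  Adjusted income: £108,000 + £19,000 + £18,000 = £145,000
  Less exemption £100,000 → base £45,000
  £45,000 × 19% = £8,550

Regular income tax:
  £21,000 × 14% = £2,940
  £87,000 × 26% = £22,620
  → £25,560

£25,560 > £8,550, so the regular income tax governs.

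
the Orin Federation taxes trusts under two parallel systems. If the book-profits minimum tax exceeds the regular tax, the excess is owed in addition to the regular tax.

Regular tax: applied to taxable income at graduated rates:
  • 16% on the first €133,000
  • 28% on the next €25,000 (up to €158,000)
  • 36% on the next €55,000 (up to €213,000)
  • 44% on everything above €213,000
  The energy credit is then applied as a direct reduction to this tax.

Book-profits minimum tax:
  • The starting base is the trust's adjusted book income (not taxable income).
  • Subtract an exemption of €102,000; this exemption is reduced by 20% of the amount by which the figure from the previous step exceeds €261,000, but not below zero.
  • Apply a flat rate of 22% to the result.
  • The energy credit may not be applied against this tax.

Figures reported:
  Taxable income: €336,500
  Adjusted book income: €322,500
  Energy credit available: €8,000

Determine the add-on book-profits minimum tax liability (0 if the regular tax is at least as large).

€0

Book-profits minimum tax:
  Base (adjusted book income): €322,500
  Exemption: €102,000 − 20% × (€322,500 − €261,000) = €102,000 − €12,300 = €89,700
  Base: €322,500 − €89,700 = €232,800
  €232,800 × 22% = €51,216

Regular tax:
  €133,000 × 16% = €21,280
  €25,000 × 28% = €7,000
  €55,000 × 36% = €19,800
  €123,500 × 44% = €54,340
  → €102,420
  Less energy credit €8,000 → €94,420

€51,216 ≤ €94,420, so no add-on is due.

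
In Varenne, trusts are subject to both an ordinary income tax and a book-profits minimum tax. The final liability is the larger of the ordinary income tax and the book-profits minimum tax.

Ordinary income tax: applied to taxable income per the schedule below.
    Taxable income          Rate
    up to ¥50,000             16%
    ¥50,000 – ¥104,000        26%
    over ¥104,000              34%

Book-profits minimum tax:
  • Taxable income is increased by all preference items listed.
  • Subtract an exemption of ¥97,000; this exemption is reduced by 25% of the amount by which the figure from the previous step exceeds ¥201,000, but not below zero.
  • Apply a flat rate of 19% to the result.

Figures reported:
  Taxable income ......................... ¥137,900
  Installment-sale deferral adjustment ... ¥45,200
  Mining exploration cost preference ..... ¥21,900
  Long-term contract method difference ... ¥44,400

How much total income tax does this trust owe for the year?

¥33,566

Book-profits minimum tax:
  Adjusted income: ¥137,900 + ¥45,200 + ¥21,900 + ¥44,400 = ¥249,400
  Exemption: ¥97,000 − 25% × (¥249,400 − ¥201,000) = ¥97,000 − ¥12,100 = ¥84,900
  Base: ¥249,400 − ¥84,900 = ¥164,500
  ¥164,500 × 19% = ¥31,255

Ordinary income tax:
  ¥50,000 × 16% = ¥8,000
  ¥54,000 × 26% = ¥14,040
  ¥33,900 × 34% = ¥11,526
  → ¥33,566

¥33,566 > ¥31,255, so the ordinary income tax governs.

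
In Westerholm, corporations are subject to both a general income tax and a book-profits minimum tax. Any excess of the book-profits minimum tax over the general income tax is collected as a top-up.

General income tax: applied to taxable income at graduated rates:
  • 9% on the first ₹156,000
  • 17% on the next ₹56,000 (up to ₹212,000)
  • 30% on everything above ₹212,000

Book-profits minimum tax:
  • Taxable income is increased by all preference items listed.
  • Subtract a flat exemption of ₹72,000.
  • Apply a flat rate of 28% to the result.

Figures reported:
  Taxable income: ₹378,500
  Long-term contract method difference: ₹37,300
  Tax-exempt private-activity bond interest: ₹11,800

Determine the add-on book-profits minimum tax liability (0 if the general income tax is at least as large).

₹26,058

General income tax:
  ₹156,000 × 9% = ₹14,040
  ₹56,000 × 17% = ₹9,520
  ₹166,500 × 30% = ₹49,950
  → ₹73,510

Book-profits minimum tax:
  Adjusted income: ₹378,500 + ₹37,300 + ₹11,800 = ₹427,600
  Less exemption ₹72,000 → base ₹355,600
  ₹355,600 × 28% = ₹99,568

Excess of book-profits minimum tax over general income tax: ₹99,568 − ₹73,510 = ₹26,058.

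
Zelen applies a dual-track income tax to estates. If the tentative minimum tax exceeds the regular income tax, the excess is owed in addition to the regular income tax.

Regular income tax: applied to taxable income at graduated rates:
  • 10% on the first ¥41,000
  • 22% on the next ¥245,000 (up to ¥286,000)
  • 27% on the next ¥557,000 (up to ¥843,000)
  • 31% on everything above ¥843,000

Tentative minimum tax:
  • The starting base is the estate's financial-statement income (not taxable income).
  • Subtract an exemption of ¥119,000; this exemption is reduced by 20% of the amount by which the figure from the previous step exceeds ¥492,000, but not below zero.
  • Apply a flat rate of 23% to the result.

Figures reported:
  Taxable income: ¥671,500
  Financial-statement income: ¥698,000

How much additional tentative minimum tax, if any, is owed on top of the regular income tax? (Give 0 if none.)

Regular income tax:
  ¥41,000 × 10% = ¥4,100
  ¥245,000 × 22% = ¥53,900
  ¥385,500 × 27% = ¥104,085
  → ¥162,085

Tentative minimum tax:
  Base (financial-statement income): ¥698,000
  Exemption: ¥119,000 − 20% × (¥698,000 − ¥492,000) = ¥119,000 − ¥41,200 = ¥77,800
  Base: ¥698,000 − ¥77,800 = ¥620,200
  ¥620,200 × 23% = ¥142,646

¥142,646 ≤ ¥162,085, so no add-on is due.

¥0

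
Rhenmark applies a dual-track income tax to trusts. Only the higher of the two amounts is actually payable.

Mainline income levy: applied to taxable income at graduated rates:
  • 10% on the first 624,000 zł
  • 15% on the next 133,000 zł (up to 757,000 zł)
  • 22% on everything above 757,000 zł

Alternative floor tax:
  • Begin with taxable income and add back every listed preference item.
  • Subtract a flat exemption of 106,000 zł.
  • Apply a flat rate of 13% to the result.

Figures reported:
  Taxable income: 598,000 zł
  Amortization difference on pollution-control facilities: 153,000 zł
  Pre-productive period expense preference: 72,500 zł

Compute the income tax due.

Alternative floor tax:
  Adjusted income: 598,000 zł + 153,000 zł + 72,500 zł = 823,500 zł
  Less exemption 106,000 zł → base 717,500 zł
  717,500 zł × 13% = 93,275 zł

Mainline income levy:
  598,000 zł × 10% = 59,800 zł

93,275 zł > 59,800 zł, so the alternative floor tax is the binding amount.

93,275 zł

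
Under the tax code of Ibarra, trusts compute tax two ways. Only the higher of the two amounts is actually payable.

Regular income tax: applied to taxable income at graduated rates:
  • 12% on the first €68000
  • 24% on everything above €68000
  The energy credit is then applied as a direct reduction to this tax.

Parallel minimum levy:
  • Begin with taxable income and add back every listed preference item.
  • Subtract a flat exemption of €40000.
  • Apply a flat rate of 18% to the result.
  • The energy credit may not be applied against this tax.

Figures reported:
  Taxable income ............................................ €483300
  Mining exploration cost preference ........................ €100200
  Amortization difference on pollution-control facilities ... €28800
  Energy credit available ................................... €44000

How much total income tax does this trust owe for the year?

Regular income tax:
  €68000 × 12% = €8160
  €415300 × 24% = €99672
  → €107832
  Less energy credit €44000 → €63832

Parallel minimum levy:
  Adjusted income: €483300 + €100200 + €28800 = €612300
  Less exemption €40000 → base €572300
  €572300 × 18% = €103014

€103014 > €63832, so the parallel minimum levy is the binding amount.

€103014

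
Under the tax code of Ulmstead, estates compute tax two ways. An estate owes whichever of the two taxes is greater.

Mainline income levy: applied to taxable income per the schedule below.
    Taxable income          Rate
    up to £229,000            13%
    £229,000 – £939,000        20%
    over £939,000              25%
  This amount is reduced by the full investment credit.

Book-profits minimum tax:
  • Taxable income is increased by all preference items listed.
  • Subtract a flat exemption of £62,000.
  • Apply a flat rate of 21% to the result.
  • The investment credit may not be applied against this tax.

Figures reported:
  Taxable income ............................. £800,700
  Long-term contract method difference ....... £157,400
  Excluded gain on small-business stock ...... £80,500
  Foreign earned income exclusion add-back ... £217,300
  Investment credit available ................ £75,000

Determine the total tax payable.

£250,719

Book-profits minimum tax:
  Adjusted income: £800,700 + £157,400 + £80,500 + £217,300 = £1,255,900
  Less exemption £62,000 → base £1,193,900
  £1,193,900 × 21% = £250,719

Mainline income levy:
  £229,000 × 13% = £29,770
  £571,700 × 20% = £114,340
  → £144,110
  Less investment credit £75,000 → £69,110

£250,719 > £69,110, so the book-profits minimum tax is the binding amount.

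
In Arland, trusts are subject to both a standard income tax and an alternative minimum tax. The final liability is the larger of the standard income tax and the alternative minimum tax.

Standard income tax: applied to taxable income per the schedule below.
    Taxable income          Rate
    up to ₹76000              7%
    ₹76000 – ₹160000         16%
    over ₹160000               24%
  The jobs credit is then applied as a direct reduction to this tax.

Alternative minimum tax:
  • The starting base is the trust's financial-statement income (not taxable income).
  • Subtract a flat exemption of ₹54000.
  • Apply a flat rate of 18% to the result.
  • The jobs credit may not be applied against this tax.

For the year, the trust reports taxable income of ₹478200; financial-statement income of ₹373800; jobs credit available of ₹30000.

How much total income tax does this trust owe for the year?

₹65128

Standard income tax:
  ₹76000 × 7% = ₹5320
  ₹84000 × 16% = ₹13440
  ₹318200 × 24% = ₹76368
  → ₹95128
  Less jobs credit ₹30000 → ₹65128

Alternative minimum tax:
  Base (financial-statement income): ₹373800
  Less exemption ₹54000 → base ₹319800
  ₹319800 × 18% = ₹57564

₹65128 > ₹57564, so the standard income tax governs.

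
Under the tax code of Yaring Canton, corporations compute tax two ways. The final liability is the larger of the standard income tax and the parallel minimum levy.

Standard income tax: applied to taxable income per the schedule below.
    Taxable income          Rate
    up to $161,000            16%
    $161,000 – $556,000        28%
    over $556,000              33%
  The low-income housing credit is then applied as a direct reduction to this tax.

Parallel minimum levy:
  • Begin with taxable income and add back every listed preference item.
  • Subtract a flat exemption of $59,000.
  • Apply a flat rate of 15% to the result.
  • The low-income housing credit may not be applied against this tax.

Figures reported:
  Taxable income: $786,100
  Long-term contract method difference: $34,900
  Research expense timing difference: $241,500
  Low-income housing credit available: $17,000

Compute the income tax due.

$195,293

Standard income tax:
  $161,000 × 16% = $25,760
  $395,000 × 28% = $110,600
  $230,100 × 33% = $75,933
  → $212,293
  Less low-income housing credit $17,000 → $195,293

Parallel minimum levy:
  Adjusted income: $786,100 + $34,900 + $241,500 = $1,062,500
  Less exemption $59,000 → base $1,003,500
  $1,003,500 × 15% = $150,525

$195,293 > $150,525, so the standard income tax governs.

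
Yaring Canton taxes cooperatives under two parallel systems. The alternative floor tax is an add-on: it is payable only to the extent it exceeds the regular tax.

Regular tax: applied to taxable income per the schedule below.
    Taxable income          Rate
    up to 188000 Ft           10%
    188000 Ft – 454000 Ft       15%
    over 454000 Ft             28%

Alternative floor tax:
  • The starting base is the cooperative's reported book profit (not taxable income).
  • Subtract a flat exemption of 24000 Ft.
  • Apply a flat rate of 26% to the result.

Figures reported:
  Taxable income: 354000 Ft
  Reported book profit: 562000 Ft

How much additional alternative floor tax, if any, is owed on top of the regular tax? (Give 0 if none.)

Alternative floor tax:
  Base (reported book profit): 562000 Ft
  Less exemption 24000 Ft → base 538000 Ft
  538000 Ft × 26% = 139880 Ft

Regular tax:
  188000 Ft × 10% = 18800 Ft
  166000 Ft × 15% = 24900 Ft
  → 43700 Ft

Excess of alternative floor tax over regular tax: 139880 Ft − 43700 Ft = 96180 Ft.

96180 Ft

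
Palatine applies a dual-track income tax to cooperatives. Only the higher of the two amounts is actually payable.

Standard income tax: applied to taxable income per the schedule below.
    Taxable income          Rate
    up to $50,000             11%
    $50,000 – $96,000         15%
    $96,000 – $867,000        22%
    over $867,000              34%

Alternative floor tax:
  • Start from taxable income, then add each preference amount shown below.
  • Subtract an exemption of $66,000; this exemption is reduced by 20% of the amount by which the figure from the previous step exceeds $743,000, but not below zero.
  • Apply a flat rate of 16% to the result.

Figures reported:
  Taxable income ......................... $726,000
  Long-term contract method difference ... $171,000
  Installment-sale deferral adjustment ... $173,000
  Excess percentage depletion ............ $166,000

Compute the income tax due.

Standard income tax:
  $50,000 × 11% = $5,500
  $46,000 × 15% = $6,900
  $630,000 × 22% = $138,600
  → $151,000

Alternative floor tax:
  Adjusted income: $726,000 + $171,000 + $173,000 + $166,000 = $1,236,000
  Exemption: 20% × ($1,236,000 − $743,000) = $98,600 ≥ $66,000, so the exemption is fully phased out
  Base: $1,236,000 − $0 = $1,236,000
  $1,236,000 × 16% = $197,760

$197,760 > $151,000, so the alternative floor tax is the binding amount.

$197,760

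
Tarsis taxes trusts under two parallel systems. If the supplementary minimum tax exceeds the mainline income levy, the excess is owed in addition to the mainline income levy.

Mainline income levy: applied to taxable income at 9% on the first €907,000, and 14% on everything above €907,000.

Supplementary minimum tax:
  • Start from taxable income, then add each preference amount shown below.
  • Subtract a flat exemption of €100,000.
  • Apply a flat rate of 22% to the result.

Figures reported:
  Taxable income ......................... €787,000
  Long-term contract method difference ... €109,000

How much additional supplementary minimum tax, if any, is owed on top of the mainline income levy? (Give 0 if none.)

Supplementary minimum tax:
  Adjusted income: €787,000 + €109,000 = €896,000
  Less exemption €100,000 → base €796,000
  €796,000 × 22% = €175,120

Mainline income levy:
  €787,000 × 9% = €70,830

Excess of supplementary minimum tax over mainline income levy: €175,120 − €70,830 = €104,290.

€104,290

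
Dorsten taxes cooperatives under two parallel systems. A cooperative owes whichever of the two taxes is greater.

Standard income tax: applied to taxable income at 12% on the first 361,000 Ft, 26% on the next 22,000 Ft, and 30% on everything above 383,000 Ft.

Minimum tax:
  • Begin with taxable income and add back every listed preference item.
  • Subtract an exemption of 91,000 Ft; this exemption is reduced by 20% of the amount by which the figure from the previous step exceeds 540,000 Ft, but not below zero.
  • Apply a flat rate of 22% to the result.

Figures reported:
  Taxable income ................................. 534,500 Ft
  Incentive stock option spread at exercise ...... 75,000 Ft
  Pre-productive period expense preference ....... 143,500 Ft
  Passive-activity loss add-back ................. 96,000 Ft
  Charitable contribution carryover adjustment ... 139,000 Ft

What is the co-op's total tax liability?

217,052 Ft

Minimum tax:
  Adjusted income: 534,500 Ft + 75,000 Ft + 143,500 Ft + 96,000 Ft + 139,000 Ft = 988,000 Ft
  Exemption: 91,000 Ft − 20% × (988,000 Ft − 540,000 Ft) = 91,000 Ft − 89,600 Ft = 1,400 Ft
  Base: 988,000 Ft − 1,400 Ft = 986,600 Ft
  986,600 Ft × 22% = 217,052 Ft

Standard income tax:
  361,000 Ft × 12% = 43,320 Ft
  22,000 Ft × 26% = 5,720 Ft
  151,500 Ft × 30% = 45,450 Ft
  → 94,490 Ft

217,052 Ft > 94,490 Ft, so the minimum tax is the binding amount.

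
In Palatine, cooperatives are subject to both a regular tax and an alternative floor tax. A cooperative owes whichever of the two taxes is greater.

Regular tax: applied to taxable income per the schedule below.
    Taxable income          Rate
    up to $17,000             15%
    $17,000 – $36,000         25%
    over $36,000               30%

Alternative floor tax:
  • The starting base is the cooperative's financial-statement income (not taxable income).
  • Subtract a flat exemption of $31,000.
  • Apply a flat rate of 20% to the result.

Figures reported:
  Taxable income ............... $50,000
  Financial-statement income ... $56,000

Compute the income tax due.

$11,500

Regular tax:
  $17,000 × 15% = $2,550
  $19,000 × 25% = $4,750
  $14,000 × 30% = $4,200
  → $11,500

Alternative floor tax:
  Base (financial-statement income): $56,000
  Less exemption $31,000 → base $25,000
  $25,000 × 20% = $5,000

$11,500 > $5,000, so the regular tax governs.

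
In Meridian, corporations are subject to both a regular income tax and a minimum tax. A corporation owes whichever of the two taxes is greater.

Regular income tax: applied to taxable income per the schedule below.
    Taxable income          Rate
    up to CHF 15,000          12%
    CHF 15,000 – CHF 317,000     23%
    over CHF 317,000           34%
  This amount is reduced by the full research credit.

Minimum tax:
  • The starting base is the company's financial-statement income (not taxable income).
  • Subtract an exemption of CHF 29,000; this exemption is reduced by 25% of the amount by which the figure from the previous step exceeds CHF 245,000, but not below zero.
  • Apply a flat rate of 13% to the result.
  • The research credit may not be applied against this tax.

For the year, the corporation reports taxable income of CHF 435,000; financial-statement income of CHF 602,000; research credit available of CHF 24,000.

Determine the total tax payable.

Regular income tax:
  CHF 15,000 × 12% = CHF 1,800
  CHF 302,000 × 23% = CHF 69,460
  CHF 118,000 × 34% = CHF 40,120
  → CHF 111,380
  Less research credit CHF 24,000 → CHF 87,380

Minimum tax:
  Base (financial-statement income): CHF 602,000
  Exemption: 25% × (CHF 602,000 − CHF 245,000) = CHF 89,250 ≥ CHF 29,000, so the exemption is fully phased out
  Base: CHF 602,000 − CHF 0 = CHF 602,000
  CHF 602,000 × 13% = CHF 78,260

CHF 87,380 > CHF 78,260, so the regular income tax governs.

CHF 87,380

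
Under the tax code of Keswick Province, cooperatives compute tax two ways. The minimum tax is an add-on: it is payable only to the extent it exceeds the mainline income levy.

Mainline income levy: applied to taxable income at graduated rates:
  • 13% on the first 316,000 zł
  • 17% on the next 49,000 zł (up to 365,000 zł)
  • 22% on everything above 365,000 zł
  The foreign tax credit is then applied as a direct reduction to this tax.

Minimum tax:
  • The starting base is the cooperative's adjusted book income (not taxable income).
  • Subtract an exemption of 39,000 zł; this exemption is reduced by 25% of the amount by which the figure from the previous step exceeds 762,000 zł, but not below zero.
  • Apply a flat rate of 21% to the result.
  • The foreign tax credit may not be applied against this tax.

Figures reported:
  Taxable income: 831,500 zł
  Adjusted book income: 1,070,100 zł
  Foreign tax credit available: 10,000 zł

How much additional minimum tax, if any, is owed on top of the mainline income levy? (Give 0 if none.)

82,681 zł

Minimum tax:
  Base (adjusted book income): 1,070,100 zł
  Exemption: 25% × (1,070,100 zł − 762,000 zł) = 77,025 zł ≥ 39,000 zł, so the exemption is fully phased out
  Base: 1,070,100 zł − 0 zł = 1,070,100 zł
  1,070,100 zł × 21% = 224,721 zł

Mainline income levy:
  316,000 zł × 13% = 41,080 zł
  49,000 zł × 17% = 8,330 zł
  466,500 zł × 22% = 102,630 zł
  → 152,040 zł
  Less foreign tax credit 10,000 zł → 142,040 zł

Excess of minimum tax over mainline income levy: 224,721 zł − 142,040 zł = 82,681 zł.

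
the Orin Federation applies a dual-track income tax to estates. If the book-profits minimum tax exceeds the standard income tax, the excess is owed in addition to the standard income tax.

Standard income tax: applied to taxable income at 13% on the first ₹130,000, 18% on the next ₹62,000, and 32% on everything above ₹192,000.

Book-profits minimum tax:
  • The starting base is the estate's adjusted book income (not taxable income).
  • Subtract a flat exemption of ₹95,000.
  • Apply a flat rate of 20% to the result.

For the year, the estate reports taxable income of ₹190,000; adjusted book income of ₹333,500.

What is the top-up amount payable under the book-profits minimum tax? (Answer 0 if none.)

Standard income tax:
  ₹130,000 × 13% = ₹16,900
  ₹60,000 × 18% = ₹10,800
  → ₹27,700

Book-profits minimum tax:
  Base (adjusted book income): ₹333,500
  Less exemption ₹95,000 → base ₹238,500
  ₹238,500 × 20% = ₹47,700

Excess of book-profits minimum tax over standard income tax: ₹47,700 − ₹27,700 = ₹20,000.

₹20,000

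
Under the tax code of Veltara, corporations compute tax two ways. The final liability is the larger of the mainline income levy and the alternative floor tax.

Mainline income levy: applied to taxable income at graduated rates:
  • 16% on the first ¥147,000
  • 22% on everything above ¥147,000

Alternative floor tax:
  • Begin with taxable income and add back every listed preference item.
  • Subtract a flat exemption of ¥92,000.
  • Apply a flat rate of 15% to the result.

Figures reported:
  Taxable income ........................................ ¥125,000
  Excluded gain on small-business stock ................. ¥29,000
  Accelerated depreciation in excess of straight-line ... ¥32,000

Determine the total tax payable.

¥20,000

Alternative floor tax:
  Adjusted income: ¥125,000 + ¥29,000 + ¥32,000 = ¥186,000
  Less exemption ¥92,000 → base ¥94,000
  ¥94,000 × 15% = ¥14,100

Mainline income levy:
  ¥125,000 × 16% = ¥20,000

¥20,000 > ¥14,100, so the mainline income levy governs.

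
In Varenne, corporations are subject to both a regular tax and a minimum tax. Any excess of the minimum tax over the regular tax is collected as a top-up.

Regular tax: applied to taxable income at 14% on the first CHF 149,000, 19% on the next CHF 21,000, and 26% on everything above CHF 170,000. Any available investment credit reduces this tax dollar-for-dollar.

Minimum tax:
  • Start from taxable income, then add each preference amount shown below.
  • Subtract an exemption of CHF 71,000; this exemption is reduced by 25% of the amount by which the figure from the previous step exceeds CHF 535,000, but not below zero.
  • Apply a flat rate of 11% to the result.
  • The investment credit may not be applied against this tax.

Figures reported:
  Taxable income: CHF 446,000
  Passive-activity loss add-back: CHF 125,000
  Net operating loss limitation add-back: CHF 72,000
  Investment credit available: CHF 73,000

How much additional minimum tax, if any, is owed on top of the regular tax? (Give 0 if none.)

Minimum tax:
  Adjusted income: CHF 446,000 + CHF 125,000 + CHF 72,000 = CHF 643,000
  Exemption: CHF 71,000 − 25% × (CHF 643,000 − CHF 535,000) = CHF 71,000 − CHF 27,000 = CHF 44,000
  Base: CHF 643,000 − CHF 44,000 = CHF 599,000
  CHF 599,000 × 11% = CHF 65,890

Regular tax:
  CHF 149,000 × 14% = CHF 20,860
  CHF 21,000 × 19% = CHF 3,990
  CHF 276,000 × 26% = CHF 71,760
  → CHF 96,610
  Less investment credit CHF 73,000 → CHF 23,610

Excess of minimum tax over regular tax: CHF 65,890 − CHF 23,610 = CHF 42,280.

CHF 42,280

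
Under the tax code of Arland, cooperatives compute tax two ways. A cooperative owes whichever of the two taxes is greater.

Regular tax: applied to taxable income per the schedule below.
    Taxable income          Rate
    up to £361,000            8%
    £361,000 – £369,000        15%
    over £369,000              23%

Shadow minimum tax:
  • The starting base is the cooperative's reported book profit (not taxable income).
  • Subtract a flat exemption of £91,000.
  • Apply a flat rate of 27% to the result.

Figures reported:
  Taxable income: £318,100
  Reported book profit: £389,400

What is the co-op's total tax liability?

Shadow minimum tax:
  Base (reported book profit): £389,400
  Less exemption £91,000 → base £298,400
  £298,400 × 27% = £80,568

Regular tax:
  £318,100 × 8% = £25,448

£80,568 > £25,448, so the shadow minimum tax is the binding amount.

£80,568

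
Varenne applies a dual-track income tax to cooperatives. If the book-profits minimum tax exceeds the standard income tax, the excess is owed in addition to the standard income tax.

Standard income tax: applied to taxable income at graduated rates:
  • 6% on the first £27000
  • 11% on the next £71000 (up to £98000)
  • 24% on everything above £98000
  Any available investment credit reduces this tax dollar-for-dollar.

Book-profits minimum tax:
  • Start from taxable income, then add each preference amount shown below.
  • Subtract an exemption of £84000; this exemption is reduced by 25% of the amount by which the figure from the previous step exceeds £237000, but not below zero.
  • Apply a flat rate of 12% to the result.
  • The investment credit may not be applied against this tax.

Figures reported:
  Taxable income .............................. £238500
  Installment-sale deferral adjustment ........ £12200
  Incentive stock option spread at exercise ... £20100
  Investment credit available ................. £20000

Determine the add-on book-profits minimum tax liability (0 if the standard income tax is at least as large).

Book-profits minimum tax:
  Adjusted income: £238500 + £12200 + £20100 = £270800
  Exemption: £84000 − 25% × (£270800 − £237000) = £84000 − £8450 = £75550
  Base: £270800 − £75550 = £195250
  £195250 × 12% = £23430

Standard income tax:
  £27000 × 6% = £1620
  £71000 × 11% = £7810
  £140500 × 24% = £33720
  → £43150
  Less investment credit £20000 → £23150

Excess of book-profits minimum tax over standard income tax: £23430 − £23150 = £280.

£280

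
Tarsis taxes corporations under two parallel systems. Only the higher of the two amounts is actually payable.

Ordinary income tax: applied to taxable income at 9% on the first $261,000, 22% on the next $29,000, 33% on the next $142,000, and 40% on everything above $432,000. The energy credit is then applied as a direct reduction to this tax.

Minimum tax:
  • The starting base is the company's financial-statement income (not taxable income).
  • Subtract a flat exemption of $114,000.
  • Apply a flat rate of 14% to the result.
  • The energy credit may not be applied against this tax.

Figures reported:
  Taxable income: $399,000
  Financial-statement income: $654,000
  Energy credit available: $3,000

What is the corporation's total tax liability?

$75,600

Ordinary income tax:
  $261,000 × 9% = $23,490
  $29,000 × 22% = $6,380
  $109,000 × 33% = $35,970
  → $65,840
  Less energy credit $3,000 → $62,840

Minimum tax:
  Base (financial-statement income): $654,000
  Less exemption $114,000 → base $540,000
  $540,000 × 14% = $75,600

$75,600 > $62,840, so the minimum tax is the binding amount.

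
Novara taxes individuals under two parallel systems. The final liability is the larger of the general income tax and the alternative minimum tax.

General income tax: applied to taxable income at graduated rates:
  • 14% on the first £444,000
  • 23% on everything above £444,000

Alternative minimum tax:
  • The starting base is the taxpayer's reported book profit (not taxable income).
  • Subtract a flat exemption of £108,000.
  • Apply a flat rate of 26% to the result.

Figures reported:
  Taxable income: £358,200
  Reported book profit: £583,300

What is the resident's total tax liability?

General income tax:
  £358,200 × 14% = £50,148

Alternative minimum tax:
  Base (reported book profit): £583,300
  Less exemption £108,000 → base £475,300
  £475,300 × 26% = £123,578

£123,578 > £50,148, so the alternative minimum tax is the binding amount.

£123,578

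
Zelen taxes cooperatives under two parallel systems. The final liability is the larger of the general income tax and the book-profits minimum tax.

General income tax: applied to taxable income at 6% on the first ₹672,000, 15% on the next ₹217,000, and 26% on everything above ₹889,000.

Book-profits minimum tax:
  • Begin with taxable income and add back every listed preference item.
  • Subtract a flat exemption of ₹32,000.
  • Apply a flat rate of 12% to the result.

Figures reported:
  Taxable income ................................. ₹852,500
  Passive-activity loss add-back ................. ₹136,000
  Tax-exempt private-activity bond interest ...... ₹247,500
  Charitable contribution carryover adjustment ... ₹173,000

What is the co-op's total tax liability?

₹165,240

General income tax:
  ₹672,000 × 6% = ₹40,320
  ₹180,500 × 15% = ₹27,075
  → ₹67,395

Book-profits minimum tax:
  Adjusted income: ₹852,500 + ₹136,000 + ₹247,500 + ₹173,000 = ₹1,409,000
  Less exemption ₹32,000 → base ₹1,377,000
  ₹1,377,000 × 12% = ₹165,240

₹165,240 > ₹67,395, so the book-profits minimum tax is the binding amount.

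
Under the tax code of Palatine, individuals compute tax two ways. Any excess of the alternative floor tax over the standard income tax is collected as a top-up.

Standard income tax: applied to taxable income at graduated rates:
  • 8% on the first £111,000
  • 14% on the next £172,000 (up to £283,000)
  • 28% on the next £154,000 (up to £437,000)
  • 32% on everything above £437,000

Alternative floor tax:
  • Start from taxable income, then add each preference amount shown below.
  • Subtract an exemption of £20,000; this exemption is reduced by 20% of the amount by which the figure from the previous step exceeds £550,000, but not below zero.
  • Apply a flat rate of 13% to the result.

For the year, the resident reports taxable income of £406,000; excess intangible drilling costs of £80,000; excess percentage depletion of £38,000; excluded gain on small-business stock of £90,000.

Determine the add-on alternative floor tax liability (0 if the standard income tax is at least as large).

£11,484

Alternative floor tax:
  Adjusted income: £406,000 + £80,000 + £38,000 + £90,000 = £614,000
  Exemption: £20,000 − 20% × (£614,000 − £550,000) = £20,000 − £12,800 = £7,200
  Base: £614,000 − £7,200 = £606,800
  £606,800 × 13% = £78,884

Standard income tax:
  £111,000 × 8% = £8,880
  £172,000 × 14% = £24,080
  £123,000 × 28% = £34,440
  → £67,400

Excess of alternative floor tax over standard income tax: £78,884 − £67,400 = £11,484.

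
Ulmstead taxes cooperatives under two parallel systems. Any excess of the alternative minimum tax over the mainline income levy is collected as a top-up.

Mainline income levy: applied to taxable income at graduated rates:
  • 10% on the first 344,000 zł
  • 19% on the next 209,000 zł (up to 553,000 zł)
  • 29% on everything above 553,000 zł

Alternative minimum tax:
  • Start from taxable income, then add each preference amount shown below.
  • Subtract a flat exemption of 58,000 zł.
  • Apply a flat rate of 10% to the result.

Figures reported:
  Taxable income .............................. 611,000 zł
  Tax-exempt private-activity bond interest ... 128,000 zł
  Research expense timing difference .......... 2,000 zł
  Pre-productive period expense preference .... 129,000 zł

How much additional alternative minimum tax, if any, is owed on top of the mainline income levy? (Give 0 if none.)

0 zł

Mainline income levy:
  344,000 zł × 10% = 34,400 zł
  209,000 zł × 19% = 39,710 zł
  58,000 zł × 29% = 16,820 zł
  → 90,930 zł

Alternative minimum tax:
  Adjusted income: 611,000 zł + 128,000 zł + 2,000 zł + 129,000 zł = 870,000 zł
  Less exemption 58,000 zł → base 812,000 zł
  812,000 zł × 10% = 81,200 zł

81,200 zł ≤ 90,930 zł, so no add-on is due.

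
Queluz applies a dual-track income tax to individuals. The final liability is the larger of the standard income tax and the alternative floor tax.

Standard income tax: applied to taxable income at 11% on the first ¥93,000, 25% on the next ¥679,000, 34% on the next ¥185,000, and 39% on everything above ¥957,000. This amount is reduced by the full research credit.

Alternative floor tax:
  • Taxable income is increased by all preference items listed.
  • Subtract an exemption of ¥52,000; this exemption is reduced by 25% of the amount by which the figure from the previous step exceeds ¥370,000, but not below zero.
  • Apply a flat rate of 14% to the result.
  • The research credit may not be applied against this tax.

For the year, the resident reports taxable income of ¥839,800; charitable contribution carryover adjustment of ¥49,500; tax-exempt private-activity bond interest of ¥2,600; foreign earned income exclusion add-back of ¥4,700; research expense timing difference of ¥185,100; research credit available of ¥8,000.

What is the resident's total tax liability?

¥195,032

Standard income tax:
  ¥93,000 × 11% = ¥10,230
  ¥679,000 × 25% = ¥169,750
  ¥67,800 × 34% = ¥23,052
  → ¥203,032
  Less research credit ¥8,000 → ¥195,032

Alternative floor tax:
  Adjusted income: ¥839,800 + ¥49,500 + ¥2,600 + ¥4,700 + ¥185,100 = ¥1,081,700
  Exemption: 25% × (¥1,081,700 − ¥370,000) = ¥177,925 ≥ ¥52,000, so the exemption is fully phased out
  Base: ¥1,081,700 − ¥0 = ¥1,081,700
  ¥1,081,700 × 14% = ¥151,438

¥195,032 > ¥151,438, so the standard income tax governs.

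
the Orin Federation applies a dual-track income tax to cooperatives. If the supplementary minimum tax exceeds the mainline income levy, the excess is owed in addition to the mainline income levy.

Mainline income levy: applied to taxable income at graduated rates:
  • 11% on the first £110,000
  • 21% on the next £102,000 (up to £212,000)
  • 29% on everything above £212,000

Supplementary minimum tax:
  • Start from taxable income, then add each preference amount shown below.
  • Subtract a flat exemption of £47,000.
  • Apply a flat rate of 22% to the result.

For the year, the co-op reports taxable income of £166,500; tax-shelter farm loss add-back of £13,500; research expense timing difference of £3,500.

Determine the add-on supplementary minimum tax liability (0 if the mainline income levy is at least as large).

£6,065

Mainline income levy:
  £110,000 × 11% = £12,100
  £56,500 × 21% = £11,865
  → £23,965

Supplementary minimum tax:
  Adjusted income: £166,500 + £13,500 + £3,500 = £183,500
  Less exemption £47,000 → base £136,500
  £136,500 × 22% = £30,030

Excess of supplementary minimum tax over mainline income levy: £30,030 − £23,965 = £6,065.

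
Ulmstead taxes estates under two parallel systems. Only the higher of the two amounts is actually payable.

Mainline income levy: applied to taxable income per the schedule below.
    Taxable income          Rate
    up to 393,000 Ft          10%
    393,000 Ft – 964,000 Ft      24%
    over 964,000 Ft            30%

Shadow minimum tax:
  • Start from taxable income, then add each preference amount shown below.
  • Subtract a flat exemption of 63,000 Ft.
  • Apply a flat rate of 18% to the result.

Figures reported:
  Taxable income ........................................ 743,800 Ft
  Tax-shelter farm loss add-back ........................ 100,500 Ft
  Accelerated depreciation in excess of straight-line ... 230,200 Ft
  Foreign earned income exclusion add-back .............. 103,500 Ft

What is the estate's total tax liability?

200,700 Ft

Mainline income levy:
  393,000 Ft × 10% = 39,300 Ft
  350,800 Ft × 24% = 84,192 Ft
  → 123,492 Ft

Shadow minimum tax:
  Adjusted income: 743,800 Ft + 100,500 Ft + 230,200 Ft + 103,500 Ft = 1,178,000 Ft
  Less exemption 63,000 Ft → base 1,115,000 Ft
  1,115,000 Ft × 18% = 200,700 Ft

200,700 Ft > 123,492 Ft, so the shadow minimum tax is the binding amount.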